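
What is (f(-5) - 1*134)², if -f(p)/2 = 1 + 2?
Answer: 19600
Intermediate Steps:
f(p) = -6 (f(p) = -2*(1 + 2) = -2*3 = -6)
(f(-5) - 1*134)² = (-6 - 1*134)² = (-6 - 134)² = (-140)² = 19600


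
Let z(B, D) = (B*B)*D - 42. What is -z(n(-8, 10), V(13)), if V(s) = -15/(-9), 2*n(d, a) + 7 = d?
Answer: -207/4 ≈ -51.750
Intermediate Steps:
n(d, a) = -7/2 + d/2
V(s) = 5/3 (V(s) = -15*(-⅑) = 5/3)
z(B, D) = -42 + D*B² (z(B, D) = B²*D - 42 = D*B² - 42 = -42 + D*B²)
-z(n(-8, 10), V(13)) = -(-42 + 5*(-7/2 + (½)*(-8))²/3) = -(-42 + 5*(-7/2 - 4)²/3) = -(-42 + 5*(-15/2)²/3) = -(-42 + (5/3)*(225/4)) = -(-42 + 375/4) = -1*207/4 = -207/4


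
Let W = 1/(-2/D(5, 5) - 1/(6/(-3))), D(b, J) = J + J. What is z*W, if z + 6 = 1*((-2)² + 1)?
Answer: -10/3 ≈ -3.3333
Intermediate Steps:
D(b, J) = 2*J
z = -1 (z = -6 + 1*((-2)² + 1) = -6 + 1*(4 + 1) = -6 + 1*5 = -6 + 5 = -1)
W = 10/3 (W = 1/(-2/(2*5) - 1/(6/(-3))) = 1/(-2/10 - 1/(6*(-⅓))) = 1/(-2*⅒ - 1/(-2)) = 1/(-⅕ - 1*(-½)) = 1/(-⅕ + ½) = 1/(3/10) = 10/3 ≈ 3.3333)
z*W = -1*10/3 = -10/3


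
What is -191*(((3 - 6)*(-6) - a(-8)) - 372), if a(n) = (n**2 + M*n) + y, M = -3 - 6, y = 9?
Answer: 95309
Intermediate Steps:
M = -9
a(n) = 9 + n**2 - 9*n (a(n) = (n**2 - 9*n) + 9 = 9 + n**2 - 9*n)
-191*(((3 - 6)*(-6) - a(-8)) - 372) = -191*(((3 - 6)*(-6) - (9 + (-8)**2 - 9*(-8))) - 372) = -191*((-3*(-6) - (9 + 64 + 72)) - 372) = -191*((18 - 1*145) - 372) = -191*((18 - 145) - 372) = -191*(-127 - 372) = -191*(-499) = 95309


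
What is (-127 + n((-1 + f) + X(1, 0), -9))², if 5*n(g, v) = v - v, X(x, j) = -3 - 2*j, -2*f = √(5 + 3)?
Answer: 16129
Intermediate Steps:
f = -√2 (f = -√(5 + 3)/2 = -√2 ≈ -1.4142)
n(g, v) = 0 (n(g, v) = (v - v)/5 = (⅕)*0 = 0)
(-127 + n((-1 + f) + X(1, 0), -9))² = (-127 + 0)² = (-127)² = 16129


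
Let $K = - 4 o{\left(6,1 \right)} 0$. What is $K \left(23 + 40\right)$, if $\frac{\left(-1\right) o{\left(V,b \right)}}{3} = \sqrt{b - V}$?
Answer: $0$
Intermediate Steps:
$o{\left(V,b \right)} = - 3 \sqrt{b - V}$
$K = 0$ ($K = - 4 \left(- 3 \sqrt{1 - 6}\right) 0 = - 4 \left(- 3 \sqrt{-5}\right) 0 = - 4 \left(- 3 i \sqrt{5}\right) 0 = 12 i \sqrt{5} \cdot 0 = 0$)
$K \left(23 + 40\right) = 0 \left(23 + 40\right) = 0 \cdot 63 = 0$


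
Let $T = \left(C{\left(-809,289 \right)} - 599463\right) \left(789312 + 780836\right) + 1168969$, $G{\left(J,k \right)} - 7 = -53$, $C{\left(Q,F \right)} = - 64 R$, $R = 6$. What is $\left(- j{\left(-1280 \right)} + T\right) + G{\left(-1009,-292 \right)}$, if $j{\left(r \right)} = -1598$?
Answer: $-941847396835$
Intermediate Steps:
$C{\left(Q,F \right)} = -384$ ($C{\left(Q,F \right)} = \left(-64\right) 6 = -384$)
$G{\left(J,k \right)} = -46$ ($G{\left(J,k \right)} = 7 - 53 = -46$)
$T = -941847398387$ ($T = \left(-384 - 599463\right) \left(789312 + 780836\right) + 1168969 = \left(-599847\right) 1570148 + 1168969 = -941848567356 + 1168969 = -941847398387$)
$\left(- j{\left(-1280 \right)} + T\right) + G{\left(-1009,-292 \right)} = \left(\left(-1\right) \left(-1598\right) - 941847398387\right) - 46 = \left(1598 - 941847398387\right) - 46 = -941847396789 - 46 = -941847396835$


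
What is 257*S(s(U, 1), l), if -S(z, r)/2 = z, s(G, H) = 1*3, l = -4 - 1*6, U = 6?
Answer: -1542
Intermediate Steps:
l = -10 (l = -4 - 6 = -10)
s(G, H) = 3
S(z, r) = -2*z
257*S(s(U, 1), l) = 257*(-2*3) = 257*(-6) = -1542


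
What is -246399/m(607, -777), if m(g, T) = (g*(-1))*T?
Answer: -82133/157213 ≈ -0.52243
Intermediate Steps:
m(g, T) = -T*g (m(g, T) = (-g)*T = -T*g)
-246399/m(607, -777) = -246399/((-1*(-777)*607)) = -246399/471639 = -246399*1/471639 = -82133/157213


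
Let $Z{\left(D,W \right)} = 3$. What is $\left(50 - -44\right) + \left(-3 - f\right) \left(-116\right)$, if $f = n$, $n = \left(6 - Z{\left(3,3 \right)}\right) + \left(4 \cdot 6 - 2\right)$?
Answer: $3342$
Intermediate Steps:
$n = 25$ ($n = \left(6 - 3\right) + \left(4 \cdot 6 - 2\right) = \left(6 - 3\right) + \left(24 - 2\right) = 3 + 22 = 25$)
$f = 25$
$\left(50 - -44\right) + \left(-3 - f\right) \left(-116\right) = \left(50 - -44\right) + \left(-3 - 25\right) \left(-116\right) = \left(50 + 44\right) + \left(-3 - 25\right) \left(-116\right) = 94 - -3248 = 94 + 3248 = 3342$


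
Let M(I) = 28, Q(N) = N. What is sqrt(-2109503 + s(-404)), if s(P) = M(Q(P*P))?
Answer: 5*I*sqrt(84379) ≈ 1452.4*I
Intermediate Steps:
s(P) = 28
sqrt(-2109503 + s(-404)) = sqrt(-2109503 + 28) = sqrt(-2109475) = 5*I*sqrt(84379)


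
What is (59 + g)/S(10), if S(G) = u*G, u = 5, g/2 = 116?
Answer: 291/50 ≈ 5.8200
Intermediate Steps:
g = 232 (g = 2*116 = 232)
S(G) = 5*G
(59 + g)/S(10) = (59 + 232)/((5*10)) = 291/50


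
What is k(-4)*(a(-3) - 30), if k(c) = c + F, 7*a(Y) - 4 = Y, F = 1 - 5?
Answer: 1672/7 ≈ 238.86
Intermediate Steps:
F = -4
a(Y) = 4/7 + Y/7
k(c) = -4 + c (k(c) = c - 4 = -4 + c)
k(-4)*(a(-3) - 30) = (-4 - 4)*((4/7 + (⅐)*(-3)) - 30) = -8*((4/7 - 3/7) - 30) = -8*(⅐ - 30) = -8*(-209/7) = 1672/7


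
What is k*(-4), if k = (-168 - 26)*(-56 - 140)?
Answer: -152096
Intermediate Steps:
k = 38024 (k = -194*(-196) = 38024)
k*(-4) = 38024*(-4) = -152096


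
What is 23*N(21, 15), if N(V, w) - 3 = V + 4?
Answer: 644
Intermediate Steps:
N(V, w) = 7 + V (N(V, w) = 3 + (V + 4) = 3 + (4 + V) = 7 + V)
23*N(21, 15) = 23*(7 + 21) = 23*28 = 644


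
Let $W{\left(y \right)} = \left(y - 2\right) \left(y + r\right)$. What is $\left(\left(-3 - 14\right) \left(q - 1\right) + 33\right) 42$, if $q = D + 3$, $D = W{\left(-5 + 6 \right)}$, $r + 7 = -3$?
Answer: $-6468$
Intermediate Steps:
$r = -10$ ($r = -7 - 3 = -10$)
$W{\left(y \right)} = \left(-10 + y\right) \left(-2 + y\right)$ ($W{\left(y \right)} = \left(y - 2\right) \left(y - 10\right) = \left(-2 + y\right) \left(-10 + y\right) = \left(-10 + y\right) \left(-2 + y\right)$)
$D = 9$ ($D = 20 + \left(-5 + 6\right)^{2} - 12 \left(-5 + 6\right) = 20 + 1^{2} - 12 = 20 + 1 - 12 = 9$)
$q = 12$ ($q = 9 + 3 = 12$)
$\left(\left(-3 - 14\right) \left(q - 1\right) + 33\right) 42 = \left(\left(-3 - 14\right) \left(12 - 1\right) + 33\right) 42 = \left(\left(-17\right) 11 + 33\right) 42 = \left(-187 + 33\right) 42 = \left(-154\right) 42 = -6468$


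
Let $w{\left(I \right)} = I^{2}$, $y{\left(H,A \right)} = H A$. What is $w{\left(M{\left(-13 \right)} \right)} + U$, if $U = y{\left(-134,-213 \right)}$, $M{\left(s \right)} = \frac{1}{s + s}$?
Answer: $\frac{19294393}{676} \approx 28542.0$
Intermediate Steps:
$y{\left(H,A \right)} = A H$
$M{\left(s \right)} = \frac{1}{2 s}$
$U = 28542$ ($U = \left(-213\right) \left(-134\right) = 28542$)
$w{\left(M{\left(-13 \right)} \right)} + U = \left(\frac{1}{2 \left(-13\right)}\right)^{2} + 28542 = \left(\frac{1}{2} \left(- \frac{1}{13}\right)\right)^{2} + 28542 = \left(- \frac{1}{26}\right)^{2} + 28542 = \frac{1}{676} + 28542 = \frac{19294393}{676}$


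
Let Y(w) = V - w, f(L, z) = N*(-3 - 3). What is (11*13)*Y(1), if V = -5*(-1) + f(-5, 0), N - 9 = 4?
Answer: -10582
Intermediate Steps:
N = 13 (N = 9 + 4 = 13)
f(L, z) = -78 (f(L, z) = 13*(-3 - 3) = 13*(-6) = -78)
V = -73 (V = -5*(-1) - 78 = 5 - 78 = -73)
Y(w) = -73 - w
(11*13)*Y(1) = (11*13)*(-73 - 1*1) = 143*(-73 - 1) = 143*(-74) = -10582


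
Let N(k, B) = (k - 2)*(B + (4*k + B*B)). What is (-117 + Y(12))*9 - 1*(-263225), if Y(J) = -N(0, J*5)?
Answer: 328052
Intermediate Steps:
N(k, B) = (-2 + k)*(B + B² + 4*k) (N(k, B) = (-2 + k)*(B + (4*k + B²)) = (-2 + k)*(B + (B² + 4*k)) = (-2 + k)*(B + B² + 4*k))
Y(J) = 10*J + 50*J² (Y(J) = -(-8*0 - 2*J*5 - 2*25*J² + 4*0² + (J*5)*0 + 0*(J*5)²) = -(0 - 10*J - 2*25*J² + 4*0 + (5*J)*0 + 0*(5*J)²) = -(0 - 10*J - 50*J² + 0 + 0 + 0*(25*J²)) = -(0 - 10*J - 50*J² + 0 + 0 + 0) = -(-50*J² - 10*J) = 10*J + 50*J²)
(-117 + Y(12))*9 - 1*(-263225) = (-117 + 10*12*(1 + 5*12))*9 - 1*(-263225) = (-117 + 10*12*(1 + 60))*9 + 263225 = (-117 + 10*12*61)*9 + 263225 = (-117 + 7320)*9 + 263225 = 7203*9 + 263225 = 64827 + 263225 = 328052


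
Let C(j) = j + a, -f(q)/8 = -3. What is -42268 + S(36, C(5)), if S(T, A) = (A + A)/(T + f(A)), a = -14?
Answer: -422683/10 ≈ -42268.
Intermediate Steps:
f(q) = 24 (f(q) = -8*(-3) = 24)
C(j) = -14 + j (C(j) = j - 14 = -14 + j)
S(T, A) = 2*A/(24 + T) (S(T, A) = (A + A)/(T + 24) = (2*A)/(24 + T) = 2*A/(24 + T))
-42268 + S(36, C(5)) = -42268 + 2*(-14 + 5)/(24 + 36) = -42268 + 2*(-9)/60 = -42268 + 2*(-9)*(1/60) = -42268 - 3/10 = -422683/10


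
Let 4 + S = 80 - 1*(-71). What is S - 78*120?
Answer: -9213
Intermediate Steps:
S = 147 (S = -4 + (80 - 1*(-71)) = -4 + (80 + 71) = -4 + 151 = 147)
S - 78*120 = 147 - 78*120 = 147 - 9360 = -9213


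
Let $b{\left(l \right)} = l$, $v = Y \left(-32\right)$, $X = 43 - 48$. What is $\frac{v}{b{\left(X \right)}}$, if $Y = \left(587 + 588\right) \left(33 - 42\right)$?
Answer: $-67680$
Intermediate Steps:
$X = -5$ ($X = 43 - 48 = -5$)
$Y = -10575$ ($Y = 1175 \left(-9\right) = -10575$)
$v = 338400$ ($v = \left(-10575\right) \left(-32\right) = 338400$)
$\frac{v}{b{\left(X \right)}} = \frac{338400}{-5} = 338400 \left(- \frac{1}{5}\right) = -67680$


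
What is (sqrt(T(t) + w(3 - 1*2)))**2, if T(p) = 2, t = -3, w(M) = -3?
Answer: -1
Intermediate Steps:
(sqrt(T(t) + w(3 - 1*2)))**2 = (sqrt(2 - 3))**2 = (sqrt(-1))**2 = I**2 = -1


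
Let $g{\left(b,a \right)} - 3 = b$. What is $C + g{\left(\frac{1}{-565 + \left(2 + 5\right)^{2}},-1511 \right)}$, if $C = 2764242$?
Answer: $\frac{1426350419}{516} \approx 2.7642 \cdot 10^{6}$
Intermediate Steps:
$g{\left(b,a \right)} = 3 + b$
$C + g{\left(\frac{1}{-565 + \left(2 + 5\right)^{2}},-1511 \right)} = 2764242 + \left(3 + \frac{1}{-565 + \left(2 + 5\right)^{2}}\right) = 2764242 + \left(3 + \frac{1}{-565 + 7^{2}}\right) = 2764242 + \left(3 + \frac{1}{-565 + 49}\right) = 2764242 + \left(3 + \frac{1}{-516}\right) = 2764242 + \left(3 - \frac{1}{516}\right) = 2764242 + \frac{1547}{516} = \frac{1426350419}{516}$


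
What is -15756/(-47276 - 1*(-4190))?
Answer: 2626/7181 ≈ 0.36569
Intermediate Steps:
-15756/(-47276 - 1*(-4190)) = -15756/(-47276 + 4190) = -15756/(-43086) = -15756*(-1/43086) = 2626/7181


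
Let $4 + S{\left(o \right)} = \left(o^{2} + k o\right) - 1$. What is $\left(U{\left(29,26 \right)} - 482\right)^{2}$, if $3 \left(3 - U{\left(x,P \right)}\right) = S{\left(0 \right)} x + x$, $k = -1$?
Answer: $\frac{1745041}{9} \approx 1.9389 \cdot 10^{5}$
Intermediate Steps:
$S{\left(o \right)} = -5 + o^{2} - o$ ($S{\left(o \right)} = -4 - \left(1 + o - o^{2}\right) = -5 + o^{2} - o$)
$U{\left(x,P \right)} = 3 + \frac{4 x}{3}$ ($U{\left(x,P \right)} = 3 - \frac{\left(-5 + 0^{2} - 0\right) x + x}{3} = 3 - \frac{\left(-5 + 0 + 0\right) x + x}{3} = 3 - \frac{- 5 x + x}{3} = 3 - \frac{\left(-4\right) x}{3} = 3 + \frac{4 x}{3}$)
$\left(U{\left(29,26 \right)} - 482\right)^{2} = \left(\left(3 + \frac{4}{3} \cdot 29\right) - 482\right)^{2} = \left(\left(3 + \frac{116}{3}\right) - 482\right)^{2} = \left(\frac{125}{3} - 482\right)^{2} = \left(- \frac{1321}{3}\right)^{2} = \frac{1745041}{9}$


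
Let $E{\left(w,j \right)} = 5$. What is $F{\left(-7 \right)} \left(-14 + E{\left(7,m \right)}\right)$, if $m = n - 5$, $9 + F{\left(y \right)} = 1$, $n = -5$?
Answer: $72$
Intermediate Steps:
$F{\left(y \right)} = -8$ ($F{\left(y \right)} = -9 + 1 = -8$)
$m = -10$ ($m = -5 - 5 = -10$)
$F{\left(-7 \right)} \left(-14 + E{\left(7,m \right)}\right) = - 8 \left(-14 + 5\right) = \left(-8\right) \left(-9\right) = 72$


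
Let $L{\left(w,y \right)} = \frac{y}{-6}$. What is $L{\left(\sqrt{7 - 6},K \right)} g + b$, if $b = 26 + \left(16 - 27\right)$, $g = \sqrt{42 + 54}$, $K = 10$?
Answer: $15 - \frac{20 \sqrt{6}}{3} \approx -1.3299$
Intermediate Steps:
$g = 4 \sqrt{6}$ ($g = \sqrt{96} = 4 \sqrt{6} \approx 9.798$)
$L{\left(w,y \right)} = - \frac{y}{6}$ ($L{\left(w,y \right)} = y \left(- \frac{1}{6}\right) = - \frac{y}{6}$)
$b = 15$ ($b = 26 + \left(16 - 27\right) = 26 - 11 = 15$)
$L{\left(\sqrt{7 - 6},K \right)} g + b = \left(- \frac{1}{6}\right) 10 \cdot 4 \sqrt{6} + 15 = - \frac{5 \cdot 4 \sqrt{6}}{3} + 15 = - \frac{20 \sqrt{6}}{3} + 15 = 15 - \frac{20 \sqrt{6}}{3}$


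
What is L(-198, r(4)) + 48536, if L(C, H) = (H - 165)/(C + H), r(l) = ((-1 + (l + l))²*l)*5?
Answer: 37955967/782 ≈ 48537.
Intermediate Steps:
r(l) = 5*l*(-1 + 2*l)² (r(l) = ((-1 + 2*l)²*l)*5 = (l*(-1 + 2*l)²)*5 = 5*l*(-1 + 2*l)²)
L(C, H) = (-165 + H)/(C + H)
L(-198, r(4)) + 48536 = (-165 + 5*4*(-1 + 2*4)²)/(-198 + 5*4*(-1 + 2*4)²) + 48536 = (-165 + 5*4*(-1 + 8)²)/(-198 + 5*4*(-1 + 8)²) + 48536 = (-165 + 5*4*7²)/(-198 + 5*4*7²) + 48536 = (-165 + 5*4*49)/(-198 + 5*4*49) + 48536 = (-165 + 980)/(-198 + 980) + 48536 = 815/782 + 48536 = 37955967/782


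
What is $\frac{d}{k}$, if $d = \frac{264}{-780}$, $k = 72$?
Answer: $- \frac{11}{2340} \approx -0.0047009$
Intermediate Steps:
$d = - \frac{22}{65}$ ($d = 264 \left(- \frac{1}{780}\right) = - \frac{22}{65} \approx -0.33846$)
$\frac{d}{k} = \frac{1}{72} \left(- \frac{22}{65}\right) = - \frac{11}{2340}$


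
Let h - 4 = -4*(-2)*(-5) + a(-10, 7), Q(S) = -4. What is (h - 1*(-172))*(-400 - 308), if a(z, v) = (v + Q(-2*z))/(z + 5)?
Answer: -479316/5 ≈ -95863.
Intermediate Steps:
a(z, v) = (-4 + v)/(5 + z) (a(z, v) = (v - 4)/(z + 5) = (-4 + v)/(5 + z))
h = -183/5 (h = 4 + (-4*(-2)*(-5) + (-4 + 7)/(5 - 10)) = 4 + (8*(-5) + 3/(-5)) = 4 + (-40 - 1/5*3) = 4 + (-40 - 3/5) = 4 - 203/5 = -183/5 ≈ -36.600)
(h - 1*(-172))*(-400 - 308) = (-183/5 - 1*(-172))*(-400 - 308) = (-183/5 + 172)*(-708) = (677/5)*(-708) = -479316/5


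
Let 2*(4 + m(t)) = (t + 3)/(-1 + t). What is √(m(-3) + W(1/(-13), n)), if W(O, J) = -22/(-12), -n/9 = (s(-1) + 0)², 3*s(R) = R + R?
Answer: I*√78/6 ≈ 1.472*I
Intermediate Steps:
s(R) = 2*R/3 (s(R) = (R + R)/3 = (2*R)/3 = 2*R/3)
m(t) = -4 + (3 + t)/(2*(-1 + t)) (m(t) = -4 + ((t + 3)/(-1 + t))/2 = -4 + ((3 + t)/(-1 + t))/2 = -4 + (3 + t)/(2*(-1 + t)))
n = -4 (n = -9*((⅔)*(-1) + 0)² = -9*(-⅔ + 0)² = -9*(-⅔)² = -9*4/9 = -4)
W(O, J) = 11/6 (W(O, J) = -22*(-1/12) = 11/6)
√(m(-3) + W(1/(-13), n)) = √((11 - 7*(-3))/(2*(-1 - 3)) + 11/6) = √((½)*(11 + 21)/(-4) + 11/6) = √((½)*(-¼)*32 + 11/6) = √(-4 + 11/6) = √(-13/6) = I*√78/6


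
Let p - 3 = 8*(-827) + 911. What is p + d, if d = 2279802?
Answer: 2274100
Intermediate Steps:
p = -5702 (p = 3 + (8*(-827) + 911) = 3 + (-6616 + 911) = 3 - 5705 = -5702)
p + d = -5702 + 2279802 = 2274100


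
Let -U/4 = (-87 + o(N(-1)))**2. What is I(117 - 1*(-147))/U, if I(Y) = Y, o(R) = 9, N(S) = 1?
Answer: -11/1014 ≈ -0.010848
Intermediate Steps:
U = -24336 (U = -4*(-87 + 9)**2 = -4*(-78)**2 = -4*6084 = -24336)
I(117 - 1*(-147))/U = (117 - 1*(-147))/(-24336) = (117 + 147)*(-1/24336) = 264*(-1/24336) = -11/1014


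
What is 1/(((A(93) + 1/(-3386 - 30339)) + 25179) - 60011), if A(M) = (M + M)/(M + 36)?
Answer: -1450175/50510404693 ≈ -2.8710e-5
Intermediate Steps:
A(M) = 2*M/(36 + M) (A(M) = (2*M)/(36 + M) = 2*M/(36 + M))
1/(((A(93) + 1/(-3386 - 30339)) + 25179) - 60011) = 1/(((2*93/(36 + 93) + 1/(-3386 - 30339)) + 25179) - 60011) = 1/(((2*93/129 + 1/(-33725)) + 25179) - 60011) = 1/(((2*93*(1/129) - 1/33725) + 25179) - 60011) = 1/(((62/43 - 1/33725) + 25179) - 60011) = 1/((2090907/1450175 + 25179) - 60011) = 1/(36516047232/1450175 - 60011) = 1/(-50510404693/1450175) = -1450175/50510404693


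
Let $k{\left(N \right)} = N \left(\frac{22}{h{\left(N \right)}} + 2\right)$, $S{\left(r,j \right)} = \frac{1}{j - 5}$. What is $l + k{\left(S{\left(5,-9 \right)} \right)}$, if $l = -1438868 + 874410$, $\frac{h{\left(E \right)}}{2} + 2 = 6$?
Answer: $- \frac{31609667}{56} \approx -5.6446 \cdot 10^{5}$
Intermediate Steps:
$h{\left(E \right)} = 8$ ($h{\left(E \right)} = -4 + 2 \cdot 6 = -4 + 12 = 8$)
$S{\left(r,j \right)} = \frac{1}{-5 + j}$
$l = -564458$
$k{\left(N \right)} = \frac{19 N}{4}$ ($k{\left(N \right)} = N \left(\frac{22}{8} + 2\right) = N \left(22 \cdot \frac{1}{8} + 2\right) = N \left(\frac{11}{4} + 2\right) = N \frac{19}{4} = \frac{19 N}{4}$)
$l + k{\left(S{\left(5,-9 \right)} \right)} = -564458 + \frac{19}{4 \left(-5 - 9\right)} = -564458 + \frac{19}{4 \left(-14\right)} = -564458 + \frac{19}{4} \left(- \frac{1}{14}\right) = -564458 - \frac{19}{56} = - \frac{31609667}{56}$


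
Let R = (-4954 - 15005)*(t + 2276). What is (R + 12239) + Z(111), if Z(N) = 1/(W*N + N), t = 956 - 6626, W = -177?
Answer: 1323624268559/19536 ≈ 6.7753e+7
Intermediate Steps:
t = -5670
Z(N) = -1/(176*N) (Z(N) = 1/(-177*N + N) = 1/(-176*N) = -1/(176*N))
R = 67740846 (R = (-4954 - 15005)*(-5670 + 2276) = -19959*(-3394) = 67740846)
(R + 12239) + Z(111) = (67740846 + 12239) - 1/176/111 = 67753085 - 1/176*1/111 = 67753085 - 1/19536 = 1323624268559/19536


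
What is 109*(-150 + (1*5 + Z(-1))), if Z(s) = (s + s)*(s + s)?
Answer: -15369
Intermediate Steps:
Z(s) = 4*s**2 (Z(s) = (2*s)*(2*s) = 4*s**2)
109*(-150 + (1*5 + Z(-1))) = 109*(-150 + (1*5 + 4*(-1)**2)) = 109*(-150 + (5 + 4*1)) = 109*(-150 + (5 + 4)) = 109*(-150 + 9) = 109*(-141) = -15369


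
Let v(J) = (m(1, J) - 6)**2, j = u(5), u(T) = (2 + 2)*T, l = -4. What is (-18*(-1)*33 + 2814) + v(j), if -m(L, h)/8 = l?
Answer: 4084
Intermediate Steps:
m(L, h) = 32 (m(L, h) = -8*(-4) = 32)
u(T) = 4*T
j = 20 (j = 4*5 = 20)
v(J) = 676 (v(J) = (32 - 6)**2 = 26**2 = 676)
(-18*(-1)*33 + 2814) + v(j) = (-18*(-1)*33 + 2814) + 676 = (18*33 + 2814) + 676 = (594 + 2814) + 676 = 3408 + 676 = 4084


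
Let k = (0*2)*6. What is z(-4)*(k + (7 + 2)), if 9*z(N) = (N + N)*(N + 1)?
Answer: 24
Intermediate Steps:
k = 0 (k = 0*6 = 0)
z(N) = 2*N*(1 + N)/9 (z(N) = ((N + N)*(N + 1))/9 = ((2*N)*(1 + N))/9 = (2*N*(1 + N))/9 = 2*N*(1 + N)/9)
z(-4)*(k + (7 + 2)) = ((2/9)*(-4)*(1 - 4))*(0 + (7 + 2)) = ((2/9)*(-4)*(-3))*(0 + 9) = (8/3)*9 = 24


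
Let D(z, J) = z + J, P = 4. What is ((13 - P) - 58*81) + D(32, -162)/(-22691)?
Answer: -106397969/22691 ≈ -4689.0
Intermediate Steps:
D(z, J) = J + z
((13 - P) - 58*81) + D(32, -162)/(-22691) = ((13 - 1*4) - 58*81) + (-162 + 32)/(-22691) = ((13 - 4) - 4698) - 130*(-1/22691) = (9 - 4698) + 130/22691 = -4689 + 130/22691 = -106397969/22691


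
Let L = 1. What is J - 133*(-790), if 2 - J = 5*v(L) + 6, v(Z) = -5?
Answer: 105091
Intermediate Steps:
J = 21 (J = 2 - (5*(-5) + 6) = 2 - (-25 + 6) = 2 - 1*(-19) = 2 + 19 = 21)
J - 133*(-790) = 21 - 133*(-790) = 21 + 105070 = 105091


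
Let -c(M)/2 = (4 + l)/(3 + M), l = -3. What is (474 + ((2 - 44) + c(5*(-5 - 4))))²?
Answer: 82319329/441 ≈ 1.8667e+5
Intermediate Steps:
c(M) = -2/(3 + M) (c(M) = -2*(4 - 3)/(3 + M) = -2/(3 + M))
(474 + ((2 - 44) + c(5*(-5 - 4))))² = (474 + ((2 - 44) - 2/(3 + 5*(-5 - 4))))² = (474 + (-42 - 2/(3 + 5*(-9))))² = (474 + (-42 - 2/(3 - 45)))² = (474 + (-42 - 2/(-42)))² = (474 + (-42 - 2*(-1/42)))² = (474 + (-42 + 1/21))² = (474 - 881/21)² = (9073/21)² = 82319329/441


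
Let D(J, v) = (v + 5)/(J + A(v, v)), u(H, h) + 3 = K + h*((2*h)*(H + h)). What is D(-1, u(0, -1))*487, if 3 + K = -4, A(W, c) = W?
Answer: 3409/13 ≈ 262.23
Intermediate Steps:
K = -7 (K = -3 - 4 = -7)
u(H, h) = -10 + 2*h²*(H + h) (u(H, h) = -3 + (-7 + h*((2*h)*(H + h))) = -3 + (-7 + h*(2*h*(H + h))) = -3 + (-7 + 2*h²*(H + h)) = -10 + 2*h²*(H + h))
D(J, v) = (5 + v)/(J + v) (D(J, v) = (v + 5)/(J + v) = (5 + v)/(J + v))
D(-1, u(0, -1))*487 = ((5 + (-10 + 2*(-1)³ + 2*0*(-1)²))/(-1 + (-10 + 2*(-1)³ + 2*0*(-1)²)))*487 = ((5 + (-10 + 2*(-1) + 2*0*1))/(-1 + (-10 + 2*(-1) + 2*0*1)))*487 = ((5 + (-10 - 2 + 0))/(-1 + (-10 - 2 + 0)))*487 = ((5 - 12)/(-1 - 12))*487 = (-7/(-13))*487 = -1/13*(-7)*487 = (7/13)*487 = 3409/13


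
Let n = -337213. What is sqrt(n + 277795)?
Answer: 3*I*sqrt(6602) ≈ 243.76*I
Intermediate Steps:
sqrt(n + 277795) = sqrt(-337213 + 277795) = sqrt(-59418) = 3*I*sqrt(6602)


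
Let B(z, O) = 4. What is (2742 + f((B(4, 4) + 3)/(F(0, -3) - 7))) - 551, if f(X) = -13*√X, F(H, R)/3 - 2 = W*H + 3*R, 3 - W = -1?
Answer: 2191 - 13*I/2 ≈ 2191.0 - 6.5*I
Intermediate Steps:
W = 4 (W = 3 - 1*(-1) = 3 + 1 = 4)
F(H, R) = 6 + 9*R + 12*H (F(H, R) = 6 + 3*(4*H + 3*R) = 6 + 3*(3*R + 4*H) = 6 + (9*R + 12*H) = 6 + 9*R + 12*H)
(2742 + f((B(4, 4) + 3)/(F(0, -3) - 7))) - 551 = (2742 - 13*√(4 + 3)*(I*√7/14)) - 551 = (2742 - 13*√7*(I*√7/14)) - 551 = (2742 - 13*I/2) - 551 = 2191 - 13*I/2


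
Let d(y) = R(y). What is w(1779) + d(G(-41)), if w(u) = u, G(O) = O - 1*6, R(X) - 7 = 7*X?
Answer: 1457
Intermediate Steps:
R(X) = 7 + 7*X
G(O) = -6 + O (G(O) = O - 6 = -6 + O)
d(y) = 7 + 7*y
w(1779) + d(G(-41)) = 1779 + (7 + 7*(-6 - 41)) = 1779 + (7 + 7*(-47)) = 1779 + (7 - 329) = 1779 - 322 = 1457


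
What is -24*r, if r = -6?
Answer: 144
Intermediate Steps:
-24*r = -24*(-6) = 144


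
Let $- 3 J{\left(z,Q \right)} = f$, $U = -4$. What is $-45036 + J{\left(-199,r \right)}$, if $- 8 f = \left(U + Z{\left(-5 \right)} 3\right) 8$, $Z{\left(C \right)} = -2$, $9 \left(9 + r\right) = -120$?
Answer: $- \frac{135118}{3} \approx -45039.0$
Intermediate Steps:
$r = - \frac{67}{3}$ ($r = -9 + \frac{1}{9} \left(-120\right) = -9 - \frac{40}{3} = - \frac{67}{3} \approx -22.333$)
$f = 10$ ($f = - \frac{\left(-4 - 6\right) 8}{8} = - \frac{\left(-10\right) 8}{8} = \left(- \frac{1}{8}\right) \left(-80\right) = 10$)
$J{\left(z,Q \right)} = - \frac{10}{3}$ ($J{\left(z,Q \right)} = \left(- \frac{1}{3}\right) 10 = - \frac{10}{3}$)
$-45036 + J{\left(-199,r \right)} = -45036 - \frac{10}{3} = - \frac{135118}{3}$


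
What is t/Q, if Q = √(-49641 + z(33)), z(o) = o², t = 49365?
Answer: -16455*I*√42/476 ≈ -224.03*I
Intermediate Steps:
Q = 34*I*√42 (Q = √(-49641 + 33²) = √(-49641 + 1089) = √(-48552) = 34*I*√42 ≈ 220.35*I)
t/Q = 49365/((34*I*√42)) = 49365*(-I*√42/1428) = -16455*I*√42/476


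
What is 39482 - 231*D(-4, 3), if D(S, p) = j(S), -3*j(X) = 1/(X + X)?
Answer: 315779/8 ≈ 39472.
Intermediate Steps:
j(X) = -1/(6*X) (j(X) = -1/(3*(X + X)) = -1/(2*X)/3 = -1/(6*X))
D(S, p) = -1/(6*S)
39482 - 231*D(-4, 3) = 39482 - 231*(-⅙/(-4)) = 39482 - 231*(-⅙*(-¼)) = 39482 - 231/24 = 39482 - 1*77/8 = 39482 - 77/8 = 315779/8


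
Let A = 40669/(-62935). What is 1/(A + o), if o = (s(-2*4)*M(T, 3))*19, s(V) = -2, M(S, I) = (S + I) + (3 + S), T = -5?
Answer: 62935/9525451 ≈ 0.0066070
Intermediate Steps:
M(S, I) = 3 + I + 2*S (M(S, I) = (I + S) + (3 + S) = 3 + I + 2*S)
o = 152 (o = -2*(3 + 3 + 2*(-5))*19 = -2*(3 + 3 - 10)*19 = -2*(-4)*19 = 8*19 = 152)
A = -40669/62935 (A = 40669*(-1/62935) = -40669/62935 ≈ -0.64621)
1/(A + o) = 1/(-40669/62935 + 152) = 1/(9525451/62935) = 62935/9525451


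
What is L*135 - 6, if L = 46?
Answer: 6204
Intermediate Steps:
L*135 - 6 = 46*135 - 6 = 6210 - 6 = 6204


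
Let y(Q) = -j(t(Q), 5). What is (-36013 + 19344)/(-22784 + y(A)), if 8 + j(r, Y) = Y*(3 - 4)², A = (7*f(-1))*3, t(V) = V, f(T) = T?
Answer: 16669/22781 ≈ 0.73171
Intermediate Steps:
A = -21 (A = (7*(-1))*3 = -7*3 = -21)
j(r, Y) = -8 + Y (j(r, Y) = -8 + Y*(3 - 4)² = -8 + Y*(-1)² = -8 + Y*1 = -8 + Y)
y(Q) = 3 (y(Q) = -(-8 + 5) = -1*(-3) = 3)
(-36013 + 19344)/(-22784 + y(A)) = (-36013 + 19344)/(-22784 + 3) = -16669/(-22781) = -16669*(-1/22781) = 16669/22781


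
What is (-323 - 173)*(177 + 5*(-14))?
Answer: -53072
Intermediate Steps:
(-323 - 173)*(177 + 5*(-14)) = -496*(177 - 70) = -496*107 = -53072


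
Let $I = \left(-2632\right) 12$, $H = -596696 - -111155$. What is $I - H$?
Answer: $453957$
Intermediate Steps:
$H = -485541$ ($H = -596696 + \left(-512200 + 623355\right) = -596696 + 111155 = -485541$)
$I = -31584$
$I - H = -31584 - -485541 = -31584 + 485541 = 453957$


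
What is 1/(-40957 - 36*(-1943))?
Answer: 1/28991 ≈ 3.4493e-5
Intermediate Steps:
1/(-40957 - 36*(-1943)) = 1/(-40957 + 69948) = 1/28991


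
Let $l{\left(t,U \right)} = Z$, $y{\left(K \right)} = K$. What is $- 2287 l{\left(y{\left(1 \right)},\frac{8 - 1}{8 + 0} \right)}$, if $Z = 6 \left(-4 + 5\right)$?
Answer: $-13722$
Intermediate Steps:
$Z = 6$ ($Z = 6 \cdot 1 = 6$)
$l{\left(t,U \right)} = 6$
$- 2287 l{\left(y{\left(1 \right)},\frac{8 - 1}{8 + 0} \right)} = \left(-2287\right) 6 = -13722$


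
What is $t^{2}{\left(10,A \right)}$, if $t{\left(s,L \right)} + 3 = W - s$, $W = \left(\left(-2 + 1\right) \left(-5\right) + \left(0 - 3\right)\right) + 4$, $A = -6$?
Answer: $49$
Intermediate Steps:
$W = 6$ ($W = \left(\left(-1\right) \left(-5\right) - 3\right) + 4 = \left(5 - 3\right) + 4 = 2 + 4 = 6$)
$t{\left(s,L \right)} = 3 - s$ ($t{\left(s,L \right)} = -3 - \left(-6 + s\right) = 3 - s$)
$t^{2}{\left(10,A \right)} = \left(3 - 10\right)^{2} = \left(-7\right)^{2} = 49$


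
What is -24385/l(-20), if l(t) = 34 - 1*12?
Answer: -24385/22 ≈ -1108.4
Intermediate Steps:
l(t) = 22 (l(t) = 34 - 12 = 22)
-24385/l(-20) = -24385/22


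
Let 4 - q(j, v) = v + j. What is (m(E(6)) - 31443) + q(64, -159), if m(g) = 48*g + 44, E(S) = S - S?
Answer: -31300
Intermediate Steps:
E(S) = 0
q(j, v) = 4 - j - v (q(j, v) = 4 - (v + j) = 4 - (j + v) = 4 + (-j - v) = 4 - j - v)
m(g) = 44 + 48*g
(m(E(6)) - 31443) + q(64, -159) = ((44 + 48*0) - 31443) + (4 - 1*64 - 1*(-159)) = ((44 + 0) - 31443) + (4 - 64 + 159) = (44 - 31443) + 99 = -31399 + 99 = -31300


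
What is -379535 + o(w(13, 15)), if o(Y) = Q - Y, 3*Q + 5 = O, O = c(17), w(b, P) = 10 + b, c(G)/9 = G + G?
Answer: -1138373/3 ≈ -3.7946e+5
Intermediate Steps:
c(G) = 18*G (c(G) = 9*(G + G) = 9*(2*G) = 18*G)
O = 306 (O = 18*17 = 306)
Q = 301/3 (Q = -5/3 + (1/3)*306 = -5/3 + 102 = 301/3 ≈ 100.33)
o(Y) = 301/3 - Y
-379535 + o(w(13, 15)) = -379535 + (301/3 - (10 + 13)) = -379535 + (301/3 - 1*23) = -379535 + (301/3 - 23) = -379535 + 232/3 = -1138373/3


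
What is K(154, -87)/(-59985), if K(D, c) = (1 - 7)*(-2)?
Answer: -4/19995 ≈ -0.00020005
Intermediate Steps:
K(D, c) = 12 (K(D, c) = -6*(-2) = 12)
K(154, -87)/(-59985) = 12/(-59985) = 12*(-1/59985) = -4/19995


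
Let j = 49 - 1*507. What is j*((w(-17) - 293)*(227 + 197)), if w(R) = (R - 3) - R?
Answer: 57480832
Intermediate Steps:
w(R) = -3 (w(R) = (-3 + R) - R = -3)
j = -458 (j = 49 - 507 = -458)
j*((w(-17) - 293)*(227 + 197)) = -458*(-3 - 293)*(227 + 197) = -(-135568)*424 = -458*(-125504) = 57480832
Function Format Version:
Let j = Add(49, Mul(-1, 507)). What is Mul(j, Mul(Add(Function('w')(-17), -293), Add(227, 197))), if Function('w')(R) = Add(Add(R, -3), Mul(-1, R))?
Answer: 57480832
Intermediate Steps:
Function('w')(R) = -3 (Function('w')(R) = Add(Add(-3, R), Mul(-1, R)) = -3)
j = -458 (j = Add(49, -507) = -458)
Mul(j, Mul(Add(Function('w')(-17), -293), Add(227, 197))) = Mul(-458, Mul(Add(-3, -293), Add(227, 197))) = Mul(-458, Mul(-296, 424)) = Mul(-458, -125504) = 57480832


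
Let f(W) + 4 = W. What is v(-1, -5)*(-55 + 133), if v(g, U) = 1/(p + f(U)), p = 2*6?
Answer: 26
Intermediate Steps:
p = 12
f(W) = -4 + W
v(g, U) = 1/(8 + U) (v(g, U) = 1/(12 + (-4 + U)) = 1/(8 + U))
v(-1, -5)*(-55 + 133) = (-55 + 133)/(8 - 5) = 78/3 = (⅓)*78 = 26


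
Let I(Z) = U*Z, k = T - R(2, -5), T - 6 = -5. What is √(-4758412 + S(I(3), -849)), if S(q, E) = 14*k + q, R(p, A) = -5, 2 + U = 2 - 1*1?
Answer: I*√4758331 ≈ 2181.4*I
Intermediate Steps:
U = -1 (U = -2 + (2 - 1*1) = -2 + (2 - 1) = -2 + 1 = -1)
T = 1 (T = 6 - 5 = 1)
k = 6 (k = 1 - 1*(-5) = 1 + 5 = 6)
I(Z) = -Z
S(q, E) = 84 + q (S(q, E) = 14*6 + q = 84 + q)
√(-4758412 + S(I(3), -849)) = √(-4758412 + (84 - 1*3)) = √(-4758412 + (84 - 3)) = √(-4758412 + 81) = √(-4758331) = I*√4758331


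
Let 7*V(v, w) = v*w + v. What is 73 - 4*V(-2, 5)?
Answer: 559/7 ≈ 79.857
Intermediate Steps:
V(v, w) = v/7 + v*w/7 (V(v, w) = (v*w + v)/7 = (v + v*w)/7 = v/7 + v*w/7)
73 - 4*V(-2, 5) = 73 - 4*(-2)*(1 + 5)/7 = 73 - 4*(-2)*6/7 = 73 - 4*(-12/7) = 73 + 48/7 = 559/7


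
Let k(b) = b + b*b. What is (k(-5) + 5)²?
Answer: 625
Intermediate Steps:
k(b) = b + b²
(k(-5) + 5)² = (-5*(1 - 5) + 5)² = (-5*(-4) + 5)² = (20 + 5)² = 25² = 625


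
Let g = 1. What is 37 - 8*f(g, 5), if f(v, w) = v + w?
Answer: -11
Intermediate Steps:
37 - 8*f(g, 5) = 37 - 8*(1 + 5) = 37 - 8*6 = 37 - 48 = -11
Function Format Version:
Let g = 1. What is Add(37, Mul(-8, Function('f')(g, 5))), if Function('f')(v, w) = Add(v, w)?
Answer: -11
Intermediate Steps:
Add(37, Mul(-8, Function('f')(g, 5))) = Add(37, Mul(-8, Add(1, 5))) = Add(37, Mul(-8, 6)) = Add(37, -48) = -11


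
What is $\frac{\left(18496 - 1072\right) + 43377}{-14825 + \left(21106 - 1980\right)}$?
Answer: $\frac{60801}{4301} \approx 14.136$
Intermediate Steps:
$\frac{\left(18496 - 1072\right) + 43377}{-14825 + \left(21106 - 1980\right)} = \frac{17424 + 43377}{-14825 + 19126} = \frac{60801}{4301}$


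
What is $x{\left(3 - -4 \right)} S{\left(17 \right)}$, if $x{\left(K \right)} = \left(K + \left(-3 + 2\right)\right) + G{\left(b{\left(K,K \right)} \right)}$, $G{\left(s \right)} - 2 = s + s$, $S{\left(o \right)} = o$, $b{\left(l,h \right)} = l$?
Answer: $374$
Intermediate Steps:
$G{\left(s \right)} = 2 + 2 s$ ($G{\left(s \right)} = 2 + \left(s + s\right) = 2 + 2 s$)
$x{\left(K \right)} = 1 + 3 K$ ($x{\left(K \right)} = \left(K + \left(-3 + 2\right)\right) + \left(2 + 2 K\right) = \left(K - 1\right) + \left(2 + 2 K\right) = \left(-1 + K\right) + \left(2 + 2 K\right) = 1 + 3 K$)
$x{\left(3 - -4 \right)} S{\left(17 \right)} = \left(1 + 3 \left(3 - -4\right)\right) 17 = \left(1 + 3 \left(3 + 4\right)\right) 17 = \left(1 + 3 \cdot 7\right) 17 = \left(1 + 21\right) 17 = 22 \cdot 17 = 374$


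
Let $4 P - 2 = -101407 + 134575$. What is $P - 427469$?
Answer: $- \frac{838353}{2} \approx -4.1918 \cdot 10^{5}$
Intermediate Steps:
$P = \frac{16585}{2}$ ($P = \frac{1}{2} + \frac{-101407 + 134575}{4} = \frac{1}{2} + \frac{1}{4} \cdot 33168 = \frac{1}{2} + 8292 = \frac{16585}{2} \approx 8292.5$)
$P - 427469 = \frac{16585}{2} - 427469 = - \frac{838353}{2}$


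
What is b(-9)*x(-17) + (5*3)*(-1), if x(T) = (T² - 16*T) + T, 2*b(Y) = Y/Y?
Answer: 257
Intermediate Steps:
b(Y) = ½ (b(Y) = (Y/Y)/2 = (½)*1 = ½)
x(T) = T² - 15*T
b(-9)*x(-17) + (5*3)*(-1) = (-17*(-15 - 17))/2 + (5*3)*(-1) = (-17*(-32))/2 + 15*(-1) = (½)*544 - 15 = 272 - 15 = 257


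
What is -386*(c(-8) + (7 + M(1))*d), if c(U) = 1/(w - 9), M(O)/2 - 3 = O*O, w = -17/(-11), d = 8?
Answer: -1896997/41 ≈ -46268.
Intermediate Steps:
w = 17/11 (w = -17*(-1/11) = 17/11 ≈ 1.5455)
M(O) = 6 + 2*O**2 (M(O) = 6 + 2*(O*O) = 6 + 2*O**2)
c(U) = -11/82 (c(U) = 1/(17/11 - 9) = 1/(-82/11) = -11/82)
-386*(c(-8) + (7 + M(1))*d) = -386*(-11/82 + (7 + (6 + 2*1**2))*8) = -386*(-11/82 + (7 + (6 + 2*1))*8) = -386*(-11/82 + (7 + (6 + 2))*8) = -386*(-11/82 + (7 + 8)*8) = -386*(-11/82 + 15*8) = -386*(-11/82 + 120) = -386*9829/82 = -1896997/41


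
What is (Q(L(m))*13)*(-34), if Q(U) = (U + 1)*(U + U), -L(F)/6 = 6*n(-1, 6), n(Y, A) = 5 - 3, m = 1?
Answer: -4519008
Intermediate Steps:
n(Y, A) = 2
L(F) = -72 (L(F) = -36*2 = -6*12 = -72)
Q(U) = 2*U*(1 + U) (Q(U) = (1 + U)*(2*U) = 2*U*(1 + U))
(Q(L(m))*13)*(-34) = ((2*(-72)*(1 - 72))*13)*(-34) = ((2*(-72)*(-71))*13)*(-34) = (10224*13)*(-34) = 132912*(-34) = -4519008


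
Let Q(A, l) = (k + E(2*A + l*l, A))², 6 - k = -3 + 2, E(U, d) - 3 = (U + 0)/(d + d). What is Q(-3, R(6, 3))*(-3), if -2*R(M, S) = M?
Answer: -1083/4 ≈ -270.75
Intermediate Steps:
R(M, S) = -M/2
E(U, d) = 3 + U/(2*d) (E(U, d) = 3 + (U + 0)/(d + d) = 3 + U/((2*d)) = 3 + U*(1/(2*d)) = 3 + U/(2*d))
k = 7 (k = 6 - (-3 + 2) = 6 - 1*(-1) = 6 + 1 = 7)
Q(A, l) = (10 + (l² + 2*A)/(2*A))² (Q(A, l) = (7 + (3 + (2*A + l*l)/(2*A)))² = (7 + (3 + (2*A + l²)/(2*A)))² = (7 + (3 + (l² + 2*A)/(2*A)))² = (10 + (l² + 2*A)/(2*A))²)
Q(-3, R(6, 3))*(-3) = ((¼)*((-½*6)² + 22*(-3))²/(-3)²)*(-3) = ((¼)*(⅑)*((-3)² - 66)²)*(-3) = ((¼)*(⅑)*(9 - 66)²)*(-3) = ((¼)*(⅑)*(-57)²)*(-3) = ((¼)*(⅑)*3249)*(-3) = (361/4)*(-3) = -1083/4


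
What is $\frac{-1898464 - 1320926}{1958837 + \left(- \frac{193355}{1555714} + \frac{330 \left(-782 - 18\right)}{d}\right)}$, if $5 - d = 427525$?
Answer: $- \frac{1115214887699760}{678552376391903} \approx -1.6435$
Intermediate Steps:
$d = -427520$ ($d = 5 - 427525 = -427520$)
$\frac{-1898464 - 1320926}{1958837 + \left(- \frac{193355}{1555714} + \frac{330 \left(-782 - 18\right)}{d}\right)} = \frac{-1898464 - 1320926}{1958837 - \left(\frac{193355}{1555714} - \frac{330 \left(-782 - 18\right)}{-427520}\right)} = - \frac{3219390}{1958837 - \left(\frac{193355}{1555714} - 330 \left(-800\right) \left(- \frac{1}{427520}\right)\right)} = - \frac{3219390}{1958837 - - \frac{512570885}{1039216952}} = - \frac{3219390}{1958837 + \left(- \frac{193355}{1555714} + \frac{825}{1336}\right)} = - \frac{3219390}{1958837 + \frac{512570885}{1039216952}} = - \frac{3219390}{\frac{2035657129175709}{1039216952}} = \left(-3219390\right) \frac{1039216952}{2035657129175709} = - \frac{1115214887699760}{678552376391903}$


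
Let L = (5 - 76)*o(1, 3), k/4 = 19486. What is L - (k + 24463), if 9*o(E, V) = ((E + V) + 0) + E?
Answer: -922018/9 ≈ -1.0245e+5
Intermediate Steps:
k = 77944 (k = 4*19486 = 77944)
o(E, V) = V/9 + 2*E/9 (o(E, V) = (((E + V) + 0) + E)/9 = ((E + V) + E)/9 = (V + 2*E)/9 = V/9 + 2*E/9)
L = -355/9 (L = (5 - 76)*((⅑)*3 + (2/9)*1) = -71*(⅓ + 2/9) = -71*5/9 = -355/9 ≈ -39.444)
L - (k + 24463) = -355/9 - (77944 + 24463) = -355/9 - 1*102407 = -355/9 - 102407 = -922018/9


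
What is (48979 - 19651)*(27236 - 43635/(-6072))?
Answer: 202144006194/253 ≈ 7.9899e+8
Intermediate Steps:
(48979 - 19651)*(27236 - 43635/(-6072)) = 29328*(27236 - 43635*(-1/6072)) = 29328*(27236 + 14545/2024) = 29328*(55140209/2024) = 202144006194/253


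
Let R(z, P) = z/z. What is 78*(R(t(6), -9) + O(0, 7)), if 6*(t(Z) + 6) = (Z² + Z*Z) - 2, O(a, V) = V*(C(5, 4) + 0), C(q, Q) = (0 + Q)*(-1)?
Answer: -2106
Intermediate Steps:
C(q, Q) = -Q (C(q, Q) = Q*(-1) = -Q)
O(a, V) = -4*V (O(a, V) = V*(-1*4 + 0) = V*(-4 + 0) = V*(-4) = -4*V)
t(Z) = -19/3 + Z²/3 (t(Z) = -6 + ((Z² + Z*Z) - 2)/6 = -6 + ((Z² + Z²) - 2)/6 = -6 + (2*Z² - 2)/6 = -6 + (-2 + 2*Z²)/6 = -6 + (-⅓ + Z²/3) = -19/3 + Z²/3)
R(z, P) = 1
78*(R(t(6), -9) + O(0, 7)) = 78*(1 - 4*7) = 78*(1 - 28) = 78*(-27) = -2106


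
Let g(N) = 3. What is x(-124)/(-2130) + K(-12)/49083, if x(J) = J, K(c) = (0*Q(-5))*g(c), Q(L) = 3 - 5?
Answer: 62/1065 ≈ 0.058216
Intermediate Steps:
Q(L) = -2
K(c) = 0 (K(c) = (0*(-2))*3 = 0*3 = 0)
x(-124)/(-2130) + K(-12)/49083 = -124/(-2130) + 0/49083 = -124*(-1/2130) + 0*(1/49083) = 62/1065 + 0 = 62/1065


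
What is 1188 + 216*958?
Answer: 208116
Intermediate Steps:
1188 + 216*958 = 1188 + 206928 = 208116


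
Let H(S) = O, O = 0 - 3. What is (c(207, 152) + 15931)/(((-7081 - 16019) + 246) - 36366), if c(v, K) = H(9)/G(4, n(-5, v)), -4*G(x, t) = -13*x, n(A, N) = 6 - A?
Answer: -10355/38493 ≈ -0.26901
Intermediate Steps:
O = -3
H(S) = -3
G(x, t) = 13*x/4 (G(x, t) = -(-13)*x/4 = 13*x/4)
c(v, K) = -3/13 (c(v, K) = -3/((13/4)*4) = -3/13)
(c(207, 152) + 15931)/(((-7081 - 16019) + 246) - 36366) = (-3/13 + 15931)/(((-7081 - 16019) + 246) - 36366) = 207100/(13*((-23100 + 246) - 36366)) = 207100/(13*(-22854 - 36366)) = (207100/13)/(-59220) = (207100/13)*(-1/59220) = -10355/38493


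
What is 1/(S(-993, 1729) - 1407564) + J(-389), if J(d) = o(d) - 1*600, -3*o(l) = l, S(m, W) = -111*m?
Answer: -610182718/1297341 ≈ -470.33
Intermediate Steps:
o(l) = -l/3
J(d) = -600 - d/3 (J(d) = -d/3 - 1*600 = -d/3 - 600 = -600 - d/3)
1/(S(-993, 1729) - 1407564) + J(-389) = 1/(-111*(-993) - 1407564) + (-600 - ⅓*(-389)) = 1/(110223 - 1407564) + (-600 + 389/3) = 1/(-1297341) - 1411/3 = -1/1297341 - 1411/3 = -610182718/1297341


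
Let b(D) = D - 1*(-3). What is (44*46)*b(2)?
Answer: 10120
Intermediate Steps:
b(D) = 3 + D (b(D) = D + 3 = 3 + D)
(44*46)*b(2) = (44*46)*(3 + 2) = 2024*5 = 10120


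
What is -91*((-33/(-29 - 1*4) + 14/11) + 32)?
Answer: -34307/11 ≈ -3118.8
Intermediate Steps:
-91*((-33/(-29 - 1*4) + 14/11) + 32) = -91*((-33/(-29 - 4) + 14*(1/11)) + 32) = -91*((-33/(-33) + 14/11) + 32) = -91*((-33*(-1/33) + 14/11) + 32) = -91*((1 + 14/11) + 32) = -91*(25/11 + 32) = -91*377/11 = -34307/11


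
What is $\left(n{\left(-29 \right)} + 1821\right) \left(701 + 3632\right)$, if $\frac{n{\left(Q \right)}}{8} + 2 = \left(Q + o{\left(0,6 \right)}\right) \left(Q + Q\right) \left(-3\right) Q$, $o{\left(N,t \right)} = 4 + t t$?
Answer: $-1916238919$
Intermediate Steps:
$o{\left(N,t \right)} = 4 + t^{2}$
$n{\left(Q \right)} = -16 - 48 Q^{2} \left(40 + Q\right)$ ($n{\left(Q \right)} = -16 + 8 \left(Q + \left(4 + 6^{2}\right)\right) \left(Q + Q\right) \left(-3\right) Q = -16 + 8 \left(Q + \left(4 + 36\right)\right) 2 Q \left(-3\right) Q = -16 + 8 \left(Q + 40\right) 2 Q \left(-3\right) Q = -16 + 8 \left(40 + Q\right) 2 Q \left(-3\right) Q = -16 + 8 \cdot 2 Q \left(40 + Q\right) \left(-3\right) Q = -16 + 8 - 6 Q \left(40 + Q\right) Q = -16 + 8 \left(- 6 Q^{2} \left(40 + Q\right)\right) = -16 - 48 Q^{2} \left(40 + Q\right)$)
$\left(n{\left(-29 \right)} + 1821\right) \left(701 + 3632\right) = \left(\left(-16 - 1920 \left(-29\right)^{2} - 48 \left(-29\right)^{3}\right) + 1821\right) \left(701 + 3632\right) = \left(\left(-16 - 1614720 - -1170672\right) + 1821\right) 4333 = \left(\left(-16 - 1614720 + 1170672\right) + 1821\right) 4333 = \left(-444064 + 1821\right) 4333 = \left(-442243\right) 4333 = -1916238919$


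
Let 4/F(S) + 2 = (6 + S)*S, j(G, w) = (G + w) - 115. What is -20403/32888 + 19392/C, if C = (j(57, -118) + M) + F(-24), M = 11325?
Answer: 88212534729/78833752856 ≈ 1.1190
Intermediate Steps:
j(G, w) = -115 + G + w
F(S) = 4/(-2 + S*(6 + S)) (F(S) = 4/(-2 + (6 + S)*S) = 4/(-2 + S*(6 + S)))
C = 2397037/215 (C = ((-115 + 57 - 118) + 11325) + 4/(-2 + (-24)**2 + 6*(-24)) = (-176 + 11325) + 4/(-2 + 576 - 144) = 11149 + 4/430 = 11149 + 4*(1/430) = 11149 + 2/215 = 2397037/215 ≈ 11149.)
-20403/32888 + 19392/C = -20403/32888 + 19392/(2397037/215) = -20403*1/32888 + 19392*(215/2397037) = -20403/32888 + 4169280/2397037 = 88212534729/78833752856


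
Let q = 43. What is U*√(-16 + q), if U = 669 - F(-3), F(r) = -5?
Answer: 2022*√3 ≈ 3502.2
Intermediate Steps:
U = 674 (U = 669 - 1*(-5) = 669 + 5 = 674)
U*√(-16 + q) = 674*√(-16 + 43) = 674*√27 = 674*(3*√3) = 2022*√3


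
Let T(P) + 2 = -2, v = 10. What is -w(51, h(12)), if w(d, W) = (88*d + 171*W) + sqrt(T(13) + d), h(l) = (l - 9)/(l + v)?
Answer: -99249/22 - sqrt(47) ≈ -4518.2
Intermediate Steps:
T(P) = -4 (T(P) = -2 - 2 = -4)
h(l) = (-9 + l)/(10 + l) (h(l) = (l - 9)/(l + 10) = (-9 + l)/(10 + l))
w(d, W) = sqrt(-4 + d) + 88*d + 171*W (w(d, W) = (88*d + 171*W) + sqrt(-4 + d) = sqrt(-4 + d) + 88*d + 171*W)
-w(51, h(12)) = -(sqrt(-4 + 51) + 88*51 + 171*((-9 + 12)/(10 + 12))) = -(sqrt(47) + 4488 + 171*(3/22)) = -(sqrt(47) + 4488 + 513/22) = -(99249/22 + sqrt(47)) = -99249/22 - sqrt(47)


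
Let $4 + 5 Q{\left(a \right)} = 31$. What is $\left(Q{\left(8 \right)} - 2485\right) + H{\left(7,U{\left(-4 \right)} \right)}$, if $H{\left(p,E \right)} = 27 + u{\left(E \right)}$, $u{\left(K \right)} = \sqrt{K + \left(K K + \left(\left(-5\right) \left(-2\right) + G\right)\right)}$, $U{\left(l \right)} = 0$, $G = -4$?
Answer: $- \frac{12263}{5} + \sqrt{6} \approx -2450.1$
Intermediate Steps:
$Q{\left(a \right)} = \frac{27}{5}$ ($Q{\left(a \right)} = - \frac{4}{5} + \frac{1}{5} \cdot 31 = - \frac{4}{5} + \frac{31}{5} = \frac{27}{5}$)
$u{\left(K \right)} = \sqrt{6 + K + K^{2}}$ ($u{\left(K \right)} = \sqrt{K + \left(K K - -6\right)} = \sqrt{K + \left(K^{2} + \left(10 - 4\right)\right)} = \sqrt{K + \left(K^{2} + 6\right)} = \sqrt{K + \left(6 + K^{2}\right)} = \sqrt{6 + K + K^{2}}$)
$H{\left(p,E \right)} = 27 + \sqrt{6 + E + E^{2}}$
$\left(Q{\left(8 \right)} - 2485\right) + H{\left(7,U{\left(-4 \right)} \right)} = \left(\frac{27}{5} - 2485\right) + \left(27 + \sqrt{6 + 0 + 0^{2}}\right) = - \frac{12398}{5} + \left(27 + \sqrt{6 + 0 + 0}\right) = - \frac{12398}{5} + \left(27 + \sqrt{6}\right) = - \frac{12263}{5} + \sqrt{6}$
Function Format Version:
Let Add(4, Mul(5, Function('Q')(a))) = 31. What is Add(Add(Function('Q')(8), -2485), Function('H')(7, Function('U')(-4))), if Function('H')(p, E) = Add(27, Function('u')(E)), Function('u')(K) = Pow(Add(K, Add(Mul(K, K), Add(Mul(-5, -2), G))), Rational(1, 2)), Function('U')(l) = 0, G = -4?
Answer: Add(Rational(-12263, 5), Pow(6, Rational(1, 2))) ≈ -2450.1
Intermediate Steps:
Function('Q')(a) = Rational(27, 5) (Function('Q')(a) = Add(Rational(-4, 5), Mul(Rational(1, 5), 31)) = Add(Rational(-4, 5), Rational(31, 5)) = Rational(27, 5))
Function('u')(K) = Pow(Add(6, K, Pow(K, 2)), Rational(1, 2)) (Function('u')(K) = Pow(Add(K, Add(Mul(K, K), Add(Mul(-5, -2), -4))), Rational(1, 2)) = Pow(Add(K, Add(Pow(K, 2), Add(10, -4))), Rational(1, 2)) = Pow(Add(K, Add(Pow(K, 2), 6)), Rational(1, 2)) = Pow(Add(K, Add(6, Pow(K, 2))), Rational(1, 2)) = Pow(Add(6, K, Pow(K, 2)), Rational(1, 2)))
Function('H')(p, E) = Add(27, Pow(Add(6, E, Pow(E, 2)), Rational(1, 2)))
Add(Add(Function('Q')(8), -2485), Function('H')(7, Function('U')(-4))) = Add(Add(Rational(27, 5), -2485), Add(27, Pow(Add(6, 0, Pow(0, 2)), Rational(1, 2)))) = Add(Rational(-12398, 5), Add(27, Pow(Add(6, 0, 0), Rational(1, 2)))) = Add(Rational(-12398, 5), Add(27, Pow(6, Rational(1, 2)))) = Add(Rational(-12263, 5), Pow(6, Rational(1, 2)))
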